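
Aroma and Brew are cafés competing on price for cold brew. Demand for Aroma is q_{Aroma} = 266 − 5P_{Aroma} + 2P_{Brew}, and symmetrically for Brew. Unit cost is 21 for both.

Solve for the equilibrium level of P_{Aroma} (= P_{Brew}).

46.375

Aroma's profit: π = (P_{Aroma} − 21)(266 − 5P_{Aroma} + 2P_{Brew}).
∂π/∂P_{Aroma} = 371 − 10P_{Aroma} + 2P_{Brew} = 0 ⇒ P_{Aroma} = 37.1 + 0.2P_{Brew}.
The game is symmetric, so in equilibrium P_{Brew} = P_{Aroma}: the reaction function gives 0.8P_{Aroma} = 37.1, hence P_{Aroma} = 46.375.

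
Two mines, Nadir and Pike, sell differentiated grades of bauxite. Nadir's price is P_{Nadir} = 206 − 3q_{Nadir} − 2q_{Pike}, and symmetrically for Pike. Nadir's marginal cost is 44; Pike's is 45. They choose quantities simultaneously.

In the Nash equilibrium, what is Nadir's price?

104.9375

Mine Nadir's profit: π = q_{Nadir}(206 − 3q_{Nadir} − 2q_{Pike}) − 44q_{Nadir}.
∂π/∂q_{Nadir} = 162 − 6q_{Nadir} − 2q_{Pike} = 0 ⇒ q_{Nadir} = 27 − (1/3)q_{Pike}.
Similarly q_{Pike} = 161/6 − (1/3)q_{Nadir}.
Plugging q_{Pike} into Nadir's best response: q_{Nadir} = 27 − (1/3)(161/6 − (1/3)q_{Nadir}) ⇒ (8/9)q_{Nadir} = 325/18, so q_{Nadir} = 20.3125.
Then q_{Pike} = 161/6 − (1/3)·20.3125 = 20.0625.
P_{Nadir} = 206 − 3·20.3125 − 2·20.0625 = 104.9375.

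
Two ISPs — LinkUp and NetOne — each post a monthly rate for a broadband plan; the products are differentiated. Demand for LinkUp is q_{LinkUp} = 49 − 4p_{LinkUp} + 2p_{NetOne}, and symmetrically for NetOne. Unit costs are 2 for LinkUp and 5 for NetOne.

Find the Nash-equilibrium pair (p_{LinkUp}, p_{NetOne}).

LinkUp's profit: π = (p_{LinkUp} − 2)(49 − 4p_{LinkUp} + 2p_{NetOne}).
∂π/∂p_{LinkUp} = 57 − 8p_{LinkUp} + 2p_{NetOne} = 0 ⇒ p_{LinkUp} = 7.125 + 0.25p_{NetOne}.
Similarly p_{NetOne} = 8.625 + 0.25p_{LinkUp}.
Substituting the second reaction function into the first: p_{LinkUp} = 7.125 + 0.25(8.625 + 0.25p_{LinkUp}), which gives 0.9375p_{LinkUp} = 297/32 ⇒ p_{LinkUp} = 9.9.
Then p_{NetOne} = 8.625 + 0.25·9.9 = 11.1.

9.9, 11.1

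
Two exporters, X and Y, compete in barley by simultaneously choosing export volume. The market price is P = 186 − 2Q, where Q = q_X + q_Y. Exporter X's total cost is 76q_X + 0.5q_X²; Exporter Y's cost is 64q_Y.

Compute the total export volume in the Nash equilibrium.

36.625

Exporter X's profit: π = q_X(186 − 2(q_X + q_Y)) − 76q_X − 0.5q_X².
∂π/∂q_X = 110 − 5q_X − 2q_Y = 0, so q_X = 22 − 0.4q_Y.
For Y: ∂π/∂q_Y = 122 − 4q_Y − 2q_X = 0 ⇒ q_Y = 30.5 − 0.5q_X.
Solving the two reaction functions simultaneously: (1 − (−0.4)(−0.5))q_X = 22 − 0.4·30.5, so 0.8q_X = 9.8 and q_X = 12.25.
Then q_Y = 30.5 − 0.5·12.25 = 24.375.
Total export volume: 12.25 + 24.375 = 36.625.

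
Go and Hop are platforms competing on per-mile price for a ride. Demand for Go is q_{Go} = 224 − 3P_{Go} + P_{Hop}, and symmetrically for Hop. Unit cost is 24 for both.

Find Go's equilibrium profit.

3717.12

Go's profit: π = (P_{Go} − 24)(224 − 3P_{Go} + P_{Hop}).
∂π/∂P_{Go} = 296 − 6P_{Go} + P_{Hop} = 0 ⇒ P_{Go} = 148/3 + (1/6)P_{Hop}.
By symmetry P_{Hop} = P_{Go}; substituting into the reaction function, (5/6)P_{Go} = 148/3 and P_{Go} = 59.2.
q_{Go} = 224 − 3·59.2 + 59.2 = 105.6.
Profit = (59.2 − 24)·105.6 = 3717.12.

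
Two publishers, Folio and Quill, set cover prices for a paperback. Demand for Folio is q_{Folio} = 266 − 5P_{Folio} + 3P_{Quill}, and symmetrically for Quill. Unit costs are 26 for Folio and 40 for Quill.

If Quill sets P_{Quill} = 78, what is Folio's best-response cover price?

63

Folio's profit: π = (P_{Folio} − 26)(266 − 5P_{Folio} + 3P_{Quill}).
∂π/∂P_{Folio} = 396 − 10P_{Folio} + 3P_{Quill} = 0 ⇒ P_{Folio} = 39.6 + 0.3P_{Quill}.
At P_{Quill} = 78: P_{Folio} = 39.6 + 0.3·78 = 63.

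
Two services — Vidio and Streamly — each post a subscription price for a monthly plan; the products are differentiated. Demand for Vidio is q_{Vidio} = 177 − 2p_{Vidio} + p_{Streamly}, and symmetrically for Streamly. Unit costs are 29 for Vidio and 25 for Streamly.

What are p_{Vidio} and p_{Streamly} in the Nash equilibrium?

77.8, 76.2

Vidio's profit: π = (p_{Vidio} − 29)(177 − 2p_{Vidio} + p_{Streamly}).
∂π/∂p_{Vidio} = 235 − 4p_{Vidio} + p_{Streamly} = 0 ⇒ p_{Vidio} = 58.75 + 0.25p_{Streamly}.
Similarly p_{Streamly} = 56.75 + 0.25p_{Vidio}.
Solving the two reaction functions simultaneously: (1 − (0.25)(0.25))p_{Vidio} = 58.75 + 0.25·56.75, so 0.9375p_{Vidio} = 72.9375 and p_{Vidio} = 77.8.
Then p_{Streamly} = 56.75 + 0.25·77.8 = 76.2.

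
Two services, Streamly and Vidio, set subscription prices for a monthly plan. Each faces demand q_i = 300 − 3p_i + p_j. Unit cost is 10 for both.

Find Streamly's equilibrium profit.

Streamly's profit: π = (p_{Streamly} − 10)(300 − 3p_{Streamly} + p_{Vidio}).
∂π/∂p_{Streamly} = 330 − 6p_{Streamly} + p_{Vidio} = 0 ⇒ p_{Streamly} = 55 + (1/6)p_{Vidio}.
Setting p_{Streamly} = p_{Vidio} in the reaction function: p_{Streamly} = 55 + (1/6)p_{Streamly}, so p_{Streamly} = 55 / (5/6) = 66.
q_{Streamly} = 300 − 3·66 + 66 = 168.
Profit = (66 − 10)·168 = 9408.

9408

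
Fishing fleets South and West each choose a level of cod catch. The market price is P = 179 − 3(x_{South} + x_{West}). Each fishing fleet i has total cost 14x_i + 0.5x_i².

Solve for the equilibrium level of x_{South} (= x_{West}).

16.5

Fishing fleet South's profit: π = x_{South}(179 − 3(x_{South} + x_{West})) − 14x_{South} − 0.5x_{South}².
∂π/∂x_{South} = 165 − 7x_{South} − 3x_{West} = 0, so x_{South} = 165/7 − (3/7)x_{West}.
Setting x_{South} = x_{West} in the reaction function: x_{South} = 165/7 − (3/7)x_{South}, so x_{South} = (165/7) / (10/7) = 16.5.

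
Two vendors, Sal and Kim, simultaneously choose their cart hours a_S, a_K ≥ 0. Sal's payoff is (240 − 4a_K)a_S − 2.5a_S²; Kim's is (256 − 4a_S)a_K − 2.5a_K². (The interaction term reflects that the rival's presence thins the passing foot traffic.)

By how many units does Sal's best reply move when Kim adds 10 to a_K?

-8

Expanding Sal's payoff: 240a_S − 4a_Ka_S − 2.5a_S².
∂π/∂a_S = 240 − 4a_K − 5a_S = 0, so a_S = 48 − 0.8a_K.
The reaction-function slope is −0.8, so a 10-unit rise in a_K moves a_S by −0.8 × 10 = −8. Sal's best response falls — the actions are strategic substitutes.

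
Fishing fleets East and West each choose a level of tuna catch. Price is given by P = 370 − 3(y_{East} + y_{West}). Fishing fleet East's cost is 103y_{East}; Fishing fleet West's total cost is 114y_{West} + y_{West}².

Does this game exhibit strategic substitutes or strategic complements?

Fishing fleet East's profit: π = y_{East}(370 − 3(y_{East} + y_{West})) − 103y_{East}.
∂π/∂y_{East} = 267 − 6y_{East} − 3y_{West} = 0, so y_{East} = 44.5 − 0.5y_{West}.
The best-response slope dy_{East}/dy_{West} = −0.5 < 0: the reaction function is downward-sloping, so the choices are strategic substitutes.

strategic substitutes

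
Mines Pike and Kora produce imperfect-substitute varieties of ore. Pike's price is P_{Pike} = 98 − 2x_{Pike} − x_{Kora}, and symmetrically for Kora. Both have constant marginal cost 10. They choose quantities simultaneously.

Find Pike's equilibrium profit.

619.52

Mine Pike's profit: π = x_{Pike}(98 − 2x_{Pike} − x_{Kora}) − 10x_{Pike}.
∂π/∂x_{Pike} = 88 − 4x_{Pike} − x_{Kora} = 0 ⇒ x_{Pike} = 22 − 0.25x_{Kora}.
The game is symmetric, so in equilibrium x_{Kora} = x_{Pike}: the reaction function gives 1.25x_{Pike} = 22, hence x_{Pike} = 17.6.
P_{Pike} = 98 − 2·17.6 − 17.6 = 45.2.
Profit = (45.2 − 10)·17.6 = 619.52.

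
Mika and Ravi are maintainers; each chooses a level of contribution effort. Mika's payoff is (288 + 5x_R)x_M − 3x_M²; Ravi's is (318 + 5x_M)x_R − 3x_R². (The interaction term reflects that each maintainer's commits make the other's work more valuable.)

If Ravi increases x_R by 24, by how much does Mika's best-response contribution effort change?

20

Expanding Mika's payoff: 288x_M + 5x_Rx_M − 3x_M².
∂π/∂x_M = 288 + 5x_R − 6x_M = 0, so x_M = 48 + (5/6)x_R.
The reaction-function slope is 5/6, so a 24-unit rise in x_R moves x_M by 5/6 × 24 = 20. Mika's best response rises — the actions are strategic complements.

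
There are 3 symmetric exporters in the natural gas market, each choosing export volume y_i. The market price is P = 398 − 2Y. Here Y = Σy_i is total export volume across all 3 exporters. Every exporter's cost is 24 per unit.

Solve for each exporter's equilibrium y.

46.75

A representative exporter's profit is π_i = y_i(398 − 2Y) − 24y_i, with Y = y_i + Σ_{j≠i} y_j.
First-order condition: 374 − 4y_i − 2Σ_{j≠i} y_j = 0.
Imposing symmetry (y_j = y for all j) turns Σ_{j≠i} y_j into 2y, so 374 = 8y and y = 46.75.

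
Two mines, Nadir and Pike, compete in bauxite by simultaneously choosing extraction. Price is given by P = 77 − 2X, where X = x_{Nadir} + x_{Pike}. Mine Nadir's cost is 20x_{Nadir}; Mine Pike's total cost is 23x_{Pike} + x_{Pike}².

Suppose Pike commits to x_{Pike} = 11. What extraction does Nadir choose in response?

Mine Nadir's profit: π = x_{Nadir}(77 − 2(x_{Nadir} + x_{Pike})) − 20x_{Nadir}.
∂π/∂x_{Nadir} = 57 − 4x_{Nadir} − 2x_{Pike} = 0, so x_{Nadir} = 14.25 − 0.5x_{Pike}.
At x_{Pike} = 11: x_{Nadir} = 14.25 − 0.5·11 = 8.75.

8.75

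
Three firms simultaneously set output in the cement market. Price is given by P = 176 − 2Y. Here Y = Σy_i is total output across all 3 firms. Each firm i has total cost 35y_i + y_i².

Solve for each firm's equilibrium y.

14.1

A representative firm's profit is π_i = y_i(176 − 2Y) − 35y_i − y_i², with Y = y_i + Σ_{j≠i} y_j.
First-order condition: 141 − 6y_i − 2Σ_{j≠i} y_j = 0.
Imposing symmetry (y_j = y for all j) turns Σ_{j≠i} y_j into 2y, so 141 = 10y and y = 14.1.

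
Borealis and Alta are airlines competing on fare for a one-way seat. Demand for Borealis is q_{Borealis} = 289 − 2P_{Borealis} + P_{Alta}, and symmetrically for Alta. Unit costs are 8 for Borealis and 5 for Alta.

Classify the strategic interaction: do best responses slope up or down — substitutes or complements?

Borealis's profit: π = (P_{Borealis} − 8)(289 − 2P_{Borealis} + P_{Alta}).
∂π/∂P_{Borealis} = 305 − 4P_{Borealis} + P_{Alta} = 0 ⇒ P_{Borealis} = 76.25 + 0.25P_{Alta}.
The best-response slope dP_{Borealis}/dP_{Alta} = 0.25 > 0: the reaction function is upward-sloping, so the choices are strategic complements.

strategic complements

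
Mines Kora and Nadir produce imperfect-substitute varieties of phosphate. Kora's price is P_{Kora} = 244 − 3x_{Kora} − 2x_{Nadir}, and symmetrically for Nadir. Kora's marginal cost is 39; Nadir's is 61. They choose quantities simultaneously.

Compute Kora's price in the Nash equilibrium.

120

Mine Kora's profit: π = x_{Kora}(244 − 3x_{Kora} − 2x_{Nadir}) − 39x_{Kora}.
∂π/∂x_{Kora} = 205 − 6x_{Kora} − 2x_{Nadir} = 0 ⇒ x_{Kora} = 205/6 − (1/3)x_{Nadir}.
Similarly x_{Nadir} = 30.5 − (1/3)x_{Kora}.
Solving the two reaction functions simultaneously: (1 − (−1/3)(−1/3))x_{Kora} = 205/6 − (1/3)·30.5, so (8/9)x_{Kora} = 24 and x_{Kora} = 27.
Then x_{Nadir} = 30.5 − (1/3)·27 = 21.5.
P_{Kora} = 244 − 3·27 − 2·21.5 = 120.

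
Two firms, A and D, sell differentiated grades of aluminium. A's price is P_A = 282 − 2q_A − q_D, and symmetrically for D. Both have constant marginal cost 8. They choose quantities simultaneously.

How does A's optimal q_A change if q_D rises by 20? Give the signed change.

-5

Firm A's profit: π = q_A(282 − 2q_A − q_D) − 8q_A.
∂π/∂q_A = 274 − 4q_A − q_D = 0 ⇒ q_A = 68.5 − 0.25q_D.
The reaction-function slope is −0.25, so a 20-unit rise in q_D moves q_A by −0.25 × 20 = −5. A's best response falls — the actions are strategic substitutes.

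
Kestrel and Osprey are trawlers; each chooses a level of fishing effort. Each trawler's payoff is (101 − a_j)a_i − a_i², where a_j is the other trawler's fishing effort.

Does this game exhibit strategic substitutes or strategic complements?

Kestrel's payoff is (101 − a_O)a_K − a_K².
∂π/∂a_K = 101 − a_O − 2a_K = 0, so a_K = 50.5 − 0.5a_O.
The best-response slope da_K/da_O = −0.5 < 0: the reaction function is downward-sloping, so the choices are strategic substitutes.

strategic substitutes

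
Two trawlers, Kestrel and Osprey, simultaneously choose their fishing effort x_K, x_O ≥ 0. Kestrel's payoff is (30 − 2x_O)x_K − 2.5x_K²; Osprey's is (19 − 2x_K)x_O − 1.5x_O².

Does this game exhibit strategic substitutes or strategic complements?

strategic substitutes

Expanding Kestrel's payoff: 30x_K − 2x_Ox_K − 2.5x_K².
∂π/∂x_K = 30 − 2x_O − 5x_K = 0, so x_K = 6 − 0.4x_O.
The best-response slope dx_K/dx_O = −0.4 < 0: the reaction function is downward-sloping, so the choices are strategic substitutes.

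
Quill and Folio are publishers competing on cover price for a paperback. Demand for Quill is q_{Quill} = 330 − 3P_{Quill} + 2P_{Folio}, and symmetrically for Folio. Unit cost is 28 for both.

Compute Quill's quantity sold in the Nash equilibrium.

226.5

Quill's profit: π = (P_{Quill} − 28)(330 − 3P_{Quill} + 2P_{Folio}).
∂π/∂P_{Quill} = 414 − 6P_{Quill} + 2P_{Folio} = 0 ⇒ P_{Quill} = 69 + (1/3)P_{Folio}.
By symmetry P_{Folio} = P_{Quill}; substituting into the reaction function, (2/3)P_{Quill} = 69 and P_{Quill} = 103.5.
q_{Quill} = 330 − 3·103.5 + 2·103.5 = 226.5.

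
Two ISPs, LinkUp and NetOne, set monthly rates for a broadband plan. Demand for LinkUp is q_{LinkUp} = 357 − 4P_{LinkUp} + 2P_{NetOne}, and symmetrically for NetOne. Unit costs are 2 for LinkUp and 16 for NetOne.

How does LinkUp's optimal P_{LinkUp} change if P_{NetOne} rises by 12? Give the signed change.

3

LinkUp's profit: π = (P_{LinkUp} − 2)(357 − 4P_{LinkUp} + 2P_{NetOne}).
∂π/∂P_{LinkUp} = 365 − 8P_{LinkUp} + 2P_{NetOne} = 0 ⇒ P_{LinkUp} = 45.625 + 0.25P_{NetOne}.
The reaction-function slope is 0.25, so a 12-unit rise in P_{NetOne} moves P_{LinkUp} by 0.25 × 12 = 3. LinkUp's best response rises — the actions are strategic complements.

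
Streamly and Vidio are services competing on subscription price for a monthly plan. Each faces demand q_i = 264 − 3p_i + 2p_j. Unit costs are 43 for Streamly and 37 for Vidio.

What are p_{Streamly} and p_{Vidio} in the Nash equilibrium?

97.125, 94.875

Streamly's profit: π = (p_{Streamly} − 43)(264 − 3p_{Streamly} + 2p_{Vidio}).
∂π/∂p_{Streamly} = 393 − 6p_{Streamly} + 2p_{Vidio} = 0 ⇒ p_{Streamly} = 65.5 + (1/3)p_{Vidio}.
Similarly p_{Vidio} = 62.5 + (1/3)p_{Streamly}.
Plugging p_{Vidio} into Streamly's best response: p_{Streamly} = 65.5 + (1/3)(62.5 + (1/3)p_{Streamly}) ⇒ (8/9)p_{Streamly} = 259/3, so p_{Streamly} = 97.125.
Then p_{Vidio} = 62.5 + (1/3)·97.125 = 94.875.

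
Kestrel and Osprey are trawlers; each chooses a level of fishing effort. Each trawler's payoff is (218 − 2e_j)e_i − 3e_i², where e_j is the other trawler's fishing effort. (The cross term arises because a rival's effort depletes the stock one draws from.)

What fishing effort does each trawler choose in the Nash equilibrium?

Kestrel's payoff is (218 − 2e_O)e_K − 3e_K².
∂π/∂e_K = 218 − 2e_O − 6e_K = 0, so e_K = 109/3 − (1/3)e_O.
The game is symmetric, so in equilibrium e_O = e_K: the reaction function gives (4/3)e_K = 109/3, hence e_K = 27.25.

27.25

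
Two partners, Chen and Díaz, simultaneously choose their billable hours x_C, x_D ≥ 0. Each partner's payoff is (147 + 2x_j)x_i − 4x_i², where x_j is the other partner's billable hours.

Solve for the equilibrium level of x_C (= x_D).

Chen's payoff is (147 + 2x_D)x_C − 4x_C².
∂π/∂x_C = 147 + 2x_D − 8x_C = 0, so x_C = 18.375 + 0.25x_D.
By symmetry x_D = x_C; substituting into the reaction function, 0.75x_C = 18.375 and x_C = 24.5.

24.5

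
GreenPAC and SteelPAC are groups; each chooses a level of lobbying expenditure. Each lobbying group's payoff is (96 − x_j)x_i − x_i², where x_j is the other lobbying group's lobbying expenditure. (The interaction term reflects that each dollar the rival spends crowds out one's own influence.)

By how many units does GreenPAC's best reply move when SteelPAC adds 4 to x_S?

GreenPAC's payoff is (96 − x_S)x_G − x_G².
∂π/∂x_G = 96 − x_S − 2x_G = 0, so x_G = 48 − 0.5x_S.
The reaction-function slope is −0.5, so a 4-unit rise in x_S moves x_G by −0.5 × 4 = −2. GreenPAC's best response falls — the actions are strategic substitutes.

-2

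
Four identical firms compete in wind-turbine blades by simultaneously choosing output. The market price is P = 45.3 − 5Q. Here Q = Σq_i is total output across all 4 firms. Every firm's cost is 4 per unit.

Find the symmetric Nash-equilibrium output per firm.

1.652

A representative firm's profit is π_i = q_i(45.3 − 5Q) − 4q_i, with Q = q_i + Σ_{j≠i} q_j.
First-order condition: 41.3 − 10q_i − 5Σ_{j≠i} q_j = 0.
Imposing symmetry (q_j = q for all j) turns Σ_{j≠i} q_j into 3q, so 41.3 = 25q and q = 1.652.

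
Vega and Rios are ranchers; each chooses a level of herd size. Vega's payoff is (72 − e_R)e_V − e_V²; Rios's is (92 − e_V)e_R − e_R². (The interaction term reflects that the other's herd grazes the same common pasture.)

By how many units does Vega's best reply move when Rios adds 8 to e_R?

Expanding Vega's payoff: 72e_V − e_Re_V − e_V².
∂π/∂e_V = 72 − e_R − 2e_V = 0, so e_V = 36 − 0.5e_R.
The reaction-function slope is −0.5, so an 8-unit rise in e_R moves e_V by −0.5 × 8 = −4. Vega's best response falls — the actions are strategic substitutes.

-4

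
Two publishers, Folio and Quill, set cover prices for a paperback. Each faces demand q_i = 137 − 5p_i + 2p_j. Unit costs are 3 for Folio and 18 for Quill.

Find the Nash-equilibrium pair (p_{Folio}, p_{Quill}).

20.5625, 26.8125

Folio's profit: π = (p_{Folio} − 3)(137 − 5p_{Folio} + 2p_{Quill}).
∂π/∂p_{Folio} = 152 − 10p_{Folio} + 2p_{Quill} = 0 ⇒ p_{Folio} = 15.2 + 0.2p_{Quill}.
Similarly p_{Quill} = 22.7 + 0.2p_{Folio}.
Plugging p_{Quill} into Folio's best response: p_{Folio} = 15.2 + 0.2(22.7 + 0.2p_{Folio}) ⇒ 0.96p_{Folio} = 19.74, so p_{Folio} = 20.5625.
Then p_{Quill} = 22.7 + 0.2·20.5625 = 26.8125.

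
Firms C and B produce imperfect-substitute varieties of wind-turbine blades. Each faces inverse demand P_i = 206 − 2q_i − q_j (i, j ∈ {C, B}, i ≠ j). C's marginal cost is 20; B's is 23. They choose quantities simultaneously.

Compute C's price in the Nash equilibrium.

Firm C's profit: π = q_C(206 − 2q_C − q_B) − 20q_C.
∂π/∂q_C = 186 − 4q_C − q_B = 0 ⇒ q_C = 46.5 − 0.25q_B.
Similarly q_B = 45.75 − 0.25q_C.
Substituting the second reaction function into the first: q_C = 46.5 − 0.25(45.75 − 0.25q_C), which gives 0.9375q_C = 35.0625 ⇒ q_C = 37.4.
Then q_B = 45.75 − 0.25·37.4 = 36.4.
P_C = 206 − 2·37.4 − 36.4 = 94.8.

94.8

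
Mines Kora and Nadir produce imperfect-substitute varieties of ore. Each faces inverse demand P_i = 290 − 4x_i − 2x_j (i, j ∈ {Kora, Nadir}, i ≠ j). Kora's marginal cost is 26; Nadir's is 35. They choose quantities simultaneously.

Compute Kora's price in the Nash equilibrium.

Mine Kora's profit: π = x_{Kora}(290 − 4x_{Kora} − 2x_{Nadir}) − 26x_{Kora}.
∂π/∂x_{Kora} = 264 − 8x_{Kora} − 2x_{Nadir} = 0 ⇒ x_{Kora} = 33 − 0.25x_{Nadir}.
Similarly x_{Nadir} = 31.875 − 0.25x_{Kora}.
Substituting the second reaction function into the first: x_{Kora} = 33 − 0.25(31.875 − 0.25x_{Kora}), which gives 0.9375x_{Kora} = 801/32 ⇒ x_{Kora} = 26.7.
Then x_{Nadir} = 31.875 − 0.25·26.7 = 25.2.
P_{Kora} = 290 − 4·26.7 − 2·25.2 = 132.8.

132.8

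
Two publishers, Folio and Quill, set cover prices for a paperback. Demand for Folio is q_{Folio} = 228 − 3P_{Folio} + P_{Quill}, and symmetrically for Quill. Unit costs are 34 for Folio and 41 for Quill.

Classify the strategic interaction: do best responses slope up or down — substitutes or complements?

strategic complements

Folio's profit: π = (P_{Folio} − 34)(228 − 3P_{Folio} + P_{Quill}).
∂π/∂P_{Folio} = 330 − 6P_{Folio} + P_{Quill} = 0 ⇒ P_{Folio} = 55 + (1/6)P_{Quill}.
The best-response slope dP_{Folio}/dP_{Quill} = 1/6 > 0: the reaction function is upward-sloping, so the choices are strategic complements.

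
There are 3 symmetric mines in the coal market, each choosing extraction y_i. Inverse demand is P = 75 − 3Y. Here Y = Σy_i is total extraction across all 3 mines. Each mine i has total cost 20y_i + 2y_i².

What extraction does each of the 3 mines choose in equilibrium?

A representative mine's profit is π_i = y_i(75 − 3Y) − 20y_i − 2y_i², with Y = y_i + Σ_{j≠i} y_j.
First-order condition: 55 − 10y_i − 3Σ_{j≠i} y_j = 0.
Imposing symmetry (y_j = y for all j) turns Σ_{j≠i} y_j into 2y, so 55 = 16y and y = 3.4375.

3.4375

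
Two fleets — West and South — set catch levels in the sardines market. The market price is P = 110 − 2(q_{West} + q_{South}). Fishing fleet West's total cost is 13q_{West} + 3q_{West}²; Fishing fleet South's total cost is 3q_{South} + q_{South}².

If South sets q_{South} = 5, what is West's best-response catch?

Fishing fleet West's profit: π = q_{West}(110 − 2(q_{West} + q_{South})) − 13q_{West} − 3q_{West}².
∂π/∂q_{West} = 97 − 10q_{West} − 2q_{South} = 0, so q_{West} = 9.7 − 0.2q_{South}.
At q_{South} = 5: q_{West} = 9.7 − 0.2·5 = 8.7.

8.7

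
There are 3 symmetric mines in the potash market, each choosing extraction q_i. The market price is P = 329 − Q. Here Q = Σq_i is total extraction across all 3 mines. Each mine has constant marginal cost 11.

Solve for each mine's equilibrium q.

A representative mine's profit is π_i = q_i(329 − Q) − 11q_i, with Q = q_i + Σ_{j≠i} q_j.
First-order condition: 318 − 2q_i − Σ_{j≠i} q_j = 0.
In a symmetric equilibrium every mine chooses the same q, so Σ_{j≠i} q_j = 2q. The condition becomes 318 − 4q = 0, giving q = 318/4 = 79.5.

79.5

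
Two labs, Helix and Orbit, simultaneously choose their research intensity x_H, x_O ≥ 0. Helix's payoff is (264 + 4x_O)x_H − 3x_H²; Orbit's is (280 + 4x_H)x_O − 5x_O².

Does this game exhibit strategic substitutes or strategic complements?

Expanding Helix's payoff: 264x_H + 4x_Ox_H − 3x_H².
∂π/∂x_H = 264 + 4x_O − 6x_H = 0, so x_H = 44 + (2/3)x_O.
The best-response slope dx_H/dx_O = 2/3 > 0: the reaction function is upward-sloping, so the choices are strategic complements.

strategic complements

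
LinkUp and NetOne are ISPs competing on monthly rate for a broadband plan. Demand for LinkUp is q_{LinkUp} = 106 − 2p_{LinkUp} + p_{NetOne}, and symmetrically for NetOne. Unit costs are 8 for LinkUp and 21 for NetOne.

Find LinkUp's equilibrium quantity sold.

68.8

LinkUp's profit: π = (p_{LinkUp} − 8)(106 − 2p_{LinkUp} + p_{NetOne}).
∂π/∂p_{LinkUp} = 122 − 4p_{LinkUp} + p_{NetOne} = 0 ⇒ p_{LinkUp} = 30.5 + 0.25p_{NetOne}.
Similarly p_{NetOne} = 37 + 0.25p_{LinkUp}.
Solving the two reaction functions simultaneously: (1 − (0.25)(0.25))p_{LinkUp} = 30.5 + 0.25·37, so 0.9375p_{LinkUp} = 39.75 and p_{LinkUp} = 42.4.
Then p_{NetOne} = 37 + 0.25·42.4 = 47.6.
q_{LinkUp} = 106 − 2·42.4 + 47.6 = 68.8.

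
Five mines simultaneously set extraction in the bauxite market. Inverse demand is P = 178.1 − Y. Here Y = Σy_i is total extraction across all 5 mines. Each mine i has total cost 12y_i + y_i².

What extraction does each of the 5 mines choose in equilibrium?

20.7625

A representative mine's profit is π_i = y_i(178.1 − Y) − 12y_i − y_i², with Y = y_i + Σ_{j≠i} y_j.
First-order condition: 166.1 − 4y_i − Σ_{j≠i} y_j = 0.
Imposing symmetry (y_j = y for all j) turns Σ_{j≠i} y_j into 4y, so 166.1 = 8y and y = 20.7625.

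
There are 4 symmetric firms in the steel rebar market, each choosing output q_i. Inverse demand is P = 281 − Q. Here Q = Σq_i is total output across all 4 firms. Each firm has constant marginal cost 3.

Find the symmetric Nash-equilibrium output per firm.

55.6

A representative firm's profit is π_i = q_i(281 − Q) − 3q_i, with Q = q_i + Σ_{j≠i} q_j.
First-order condition: 278 − 2q_i − Σ_{j≠i} q_j = 0.
With identical firms, set every q_j = q: then 278 − 2q − 3q = 0, i.e. q = 278/5 = 55.6.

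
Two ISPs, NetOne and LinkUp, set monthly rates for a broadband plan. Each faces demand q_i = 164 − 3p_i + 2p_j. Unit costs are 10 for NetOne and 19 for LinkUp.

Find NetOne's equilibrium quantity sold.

120.5625

NetOne's profit: π = (p_{NetOne} − 10)(164 − 3p_{NetOne} + 2p_{LinkUp}).
∂π/∂p_{NetOne} = 194 − 6p_{NetOne} + 2p_{LinkUp} = 0 ⇒ p_{NetOne} = 97/3 + (1/3)p_{LinkUp}.
Similarly p_{LinkUp} = 221/6 + (1/3)p_{NetOne}.
Solving the two reaction functions simultaneously: (1 − (1/3)(1/3))p_{NetOne} = 97/3 + (1/3)·(221/6), so (8/9)p_{NetOne} = 803/18 and p_{NetOne} = 50.1875.
Then p_{LinkUp} = 221/6 + (1/3)·50.1875 = 53.5625.
q_{NetOne} = 164 − 3·50.1875 + 2·53.5625 = 120.5625.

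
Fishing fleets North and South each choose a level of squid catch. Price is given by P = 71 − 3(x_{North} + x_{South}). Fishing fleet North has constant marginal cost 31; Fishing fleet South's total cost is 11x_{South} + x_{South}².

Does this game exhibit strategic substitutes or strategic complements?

strategic substitutes

Fishing fleet North's profit: π = x_{North}(71 − 3(x_{North} + x_{South})) − 31x_{North}.
∂π/∂x_{North} = 40 − 6x_{North} − 3x_{South} = 0, so x_{North} = 20/3 − 0.5x_{South}.
The best-response slope dx_{North}/dx_{South} = −0.5 < 0: the reaction function is downward-sloping, so the choices are strategic substitutes.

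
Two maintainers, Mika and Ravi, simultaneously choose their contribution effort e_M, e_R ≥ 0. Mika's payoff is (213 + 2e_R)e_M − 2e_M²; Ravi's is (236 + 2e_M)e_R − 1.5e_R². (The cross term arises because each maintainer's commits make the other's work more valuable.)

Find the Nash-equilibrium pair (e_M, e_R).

Expanding Mika's payoff: 213e_M + 2e_Re_M − 2e_M².
∂π/∂e_M = 213 + 2e_R − 4e_M = 0, so e_M = 53.25 + 0.5e_R.
Likewise for Ravi: e_R = 236/3 + (2/3)e_M.
Solving the two reaction functions simultaneously: (1 − (0.5)(2/3))e_M = 53.25 + 0.5·(236/3), so (2/3)e_M = 1111/12 and e_M = 138.875.
Then e_R = 236/3 + (2/3)·138.875 = 171.25.

138.875, 171.25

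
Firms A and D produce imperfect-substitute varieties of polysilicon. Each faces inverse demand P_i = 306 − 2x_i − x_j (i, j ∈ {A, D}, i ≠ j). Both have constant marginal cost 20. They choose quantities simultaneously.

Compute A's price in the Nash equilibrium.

134.4

Firm A's profit: π = x_A(306 − 2x_A − x_D) − 20x_A.
∂π/∂x_A = 286 − 4x_A − x_D = 0 ⇒ x_A = 71.5 − 0.25x_D.
The game is symmetric, so in equilibrium x_D = x_A: the reaction function gives 1.25x_A = 71.5, hence x_A = 57.2.
P_A = 306 − 2·57.2 − 57.2 = 134.4.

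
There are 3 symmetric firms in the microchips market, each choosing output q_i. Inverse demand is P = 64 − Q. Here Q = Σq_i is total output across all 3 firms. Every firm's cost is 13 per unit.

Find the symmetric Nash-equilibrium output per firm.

12.75

A representative firm's profit is π_i = q_i(64 − Q) − 13q_i, with Q = q_i + Σ_{j≠i} q_j.
First-order condition: 51 − 2q_i − Σ_{j≠i} q_j = 0.
In a symmetric equilibrium every firm chooses the same q, so Σ_{j≠i} q_j = 2q. The condition becomes 51 − 4q = 0, giving q = 51/4 = 12.75.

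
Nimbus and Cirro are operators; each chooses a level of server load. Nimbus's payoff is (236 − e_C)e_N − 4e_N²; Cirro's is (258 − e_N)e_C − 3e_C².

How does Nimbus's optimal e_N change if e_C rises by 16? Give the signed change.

-2

Expanding Nimbus's payoff: 236e_N − e_Ce_N − 4e_N².
∂π/∂e_N = 236 − e_C − 8e_N = 0, so e_N = 29.5 − 0.125e_C.
The reaction-function slope is −0.125, so a 16-unit rise in e_C moves e_N by −0.125 × 16 = −2. Nimbus's best response falls — the actions are strategic substitutes.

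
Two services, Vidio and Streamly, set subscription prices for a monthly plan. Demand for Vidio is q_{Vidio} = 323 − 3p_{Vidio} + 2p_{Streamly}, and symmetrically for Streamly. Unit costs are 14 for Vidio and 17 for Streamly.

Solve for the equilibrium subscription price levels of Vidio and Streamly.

91.8125, 92.9375

Vidio's profit: π = (p_{Vidio} − 14)(323 − 3p_{Vidio} + 2p_{Streamly}).
∂π/∂p_{Vidio} = 365 − 6p_{Vidio} + 2p_{Streamly} = 0 ⇒ p_{Vidio} = 365/6 + (1/3)p_{Streamly}.
Similarly p_{Streamly} = 187/3 + (1/3)p_{Vidio}.
Solving the two reaction functions simultaneously: (1 − (1/3)(1/3))p_{Vidio} = 365/6 + (1/3)·(187/3), so (8/9)p_{Vidio} = 1469/18 and p_{Vidio} = 91.8125.
Then p_{Streamly} = 187/3 + (1/3)·91.8125 = 92.9375.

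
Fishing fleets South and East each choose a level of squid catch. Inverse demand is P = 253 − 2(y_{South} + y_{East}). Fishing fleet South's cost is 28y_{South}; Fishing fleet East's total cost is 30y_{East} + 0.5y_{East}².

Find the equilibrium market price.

112.875

Fishing fleet South's profit: π = y_{South}(253 − 2(y_{South} + y_{East})) − 28y_{South}.
∂π/∂y_{South} = 225 − 4y_{South} − 2y_{East} = 0, so y_{South} = 56.25 − 0.5y_{East}.
For East: ∂π/∂y_{East} = 223 − 5y_{East} − 2y_{South} = 0 ⇒ y_{East} = 44.6 − 0.4y_{South}.
Plugging y_{East} into South's best response: y_{South} = 56.25 − 0.5(44.6 − 0.4y_{South}) ⇒ 0.8y_{South} = 33.95, so y_{South} = 42.4375.
Then y_{East} = 44.6 − 0.4·42.4375 = 27.625.
Equilibrium price: P = 253 − 2·70.0625 = 112.875.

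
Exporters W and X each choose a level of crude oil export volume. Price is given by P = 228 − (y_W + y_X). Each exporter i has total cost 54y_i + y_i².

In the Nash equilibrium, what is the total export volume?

69.6

Exporter W's profit: π = y_W(228 − (y_W + y_X)) − 54y_W − y_W².
∂π/∂y_W = 174 − 4y_W − y_X = 0, so y_W = 43.5 − 0.25y_X.
Setting y_W = y_X in the reaction function: y_W = 43.5 − 0.25y_W, so y_W = 43.5 / 1.25 = 34.8.
Total export volume: 34.8 + 34.8 = 69.6.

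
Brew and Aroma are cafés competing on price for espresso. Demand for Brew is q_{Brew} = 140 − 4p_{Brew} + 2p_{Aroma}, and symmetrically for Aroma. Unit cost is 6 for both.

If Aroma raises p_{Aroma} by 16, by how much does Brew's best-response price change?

4

Brew's profit: π = (p_{Brew} − 6)(140 − 4p_{Brew} + 2p_{Aroma}).
∂π/∂p_{Brew} = 164 − 8p_{Brew} + 2p_{Aroma} = 0 ⇒ p_{Brew} = 20.5 + 0.25p_{Aroma}.
The reaction-function slope is 0.25, so a 16-unit rise in p_{Aroma} moves p_{Brew} by 0.25 × 16 = 4. Brew's best response rises — the actions are strategic complements.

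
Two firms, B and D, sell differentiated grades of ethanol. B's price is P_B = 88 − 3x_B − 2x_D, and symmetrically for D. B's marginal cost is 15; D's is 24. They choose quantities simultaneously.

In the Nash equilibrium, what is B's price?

44.0625

Firm B's profit: π = x_B(88 − 3x_B − 2x_D) − 15x_B.
∂π/∂x_B = 73 − 6x_B − 2x_D = 0 ⇒ x_B = 73/6 − (1/3)x_D.
Similarly x_D = 32/3 − (1/3)x_B.
Plugging x_D into B's best response: x_B = 73/6 − (1/3)(32/3 − (1/3)x_B) ⇒ (8/9)x_B = 155/18, so x_B = 9.6875.
Then x_D = 32/3 − (1/3)·9.6875 = 7.4375.
P_B = 88 − 3·9.6875 − 2·7.4375 = 44.0625.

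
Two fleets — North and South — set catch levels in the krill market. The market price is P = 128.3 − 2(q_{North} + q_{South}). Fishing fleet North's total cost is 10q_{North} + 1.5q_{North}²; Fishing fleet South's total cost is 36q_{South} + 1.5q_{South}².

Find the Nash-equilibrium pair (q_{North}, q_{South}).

Fishing fleet North's profit: π = q_{North}(128.3 − 2(q_{North} + q_{South})) − 10q_{North} − 1.5q_{North}².
∂π/∂q_{North} = 118.3 − 7q_{North} − 2q_{South} = 0, so q_{North} = 16.9 − (2/7)q_{South}.
By the same steps for South: q_{South} = 923/70 − (2/7)q_{North}.
Substituting the second reaction function into the first: q_{North} = 16.9 − (2/7)(923/70 − (2/7)q_{North}), which gives (45/49)q_{North} = 1287/98 ⇒ q_{North} = 14.3.
Then q_{South} = 923/70 − (2/7)·14.3 = 9.1.

14.3, 9.1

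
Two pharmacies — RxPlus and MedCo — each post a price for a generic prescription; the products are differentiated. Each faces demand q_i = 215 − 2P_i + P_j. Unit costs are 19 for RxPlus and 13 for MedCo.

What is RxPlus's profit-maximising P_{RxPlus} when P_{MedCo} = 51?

RxPlus's profit: π = (P_{RxPlus} − 19)(215 − 2P_{RxPlus} + P_{MedCo}).
∂π/∂P_{RxPlus} = 253 − 4P_{RxPlus} + P_{MedCo} = 0 ⇒ P_{RxPlus} = 63.25 + 0.25P_{MedCo}.
At P_{MedCo} = 51: P_{RxPlus} = 63.25 + 0.25·51 = 76.

76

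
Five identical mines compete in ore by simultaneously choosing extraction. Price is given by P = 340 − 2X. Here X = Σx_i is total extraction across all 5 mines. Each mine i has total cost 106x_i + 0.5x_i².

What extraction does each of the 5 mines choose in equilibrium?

18

A representative mine's profit is π_i = x_i(340 − 2X) − 106x_i − 0.5x_i², with X = x_i + Σ_{j≠i} x_j.
First-order condition: 234 − 5x_i − 2Σ_{j≠i} x_j = 0.
With identical mines, set every x_j = x: then 234 − 5x − 8x = 0, i.e. x = 234/13 = 18.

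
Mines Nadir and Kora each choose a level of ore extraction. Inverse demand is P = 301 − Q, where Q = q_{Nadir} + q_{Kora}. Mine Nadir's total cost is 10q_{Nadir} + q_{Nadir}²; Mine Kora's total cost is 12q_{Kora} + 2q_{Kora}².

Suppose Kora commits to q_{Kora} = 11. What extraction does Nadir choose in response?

70

Mine Nadir's profit: π = q_{Nadir}(301 − (q_{Nadir} + q_{Kora})) − 10q_{Nadir} − q_{Nadir}².
∂π/∂q_{Nadir} = 291 − 4q_{Nadir} − q_{Kora} = 0, so q_{Nadir} = 72.75 − 0.25q_{Kora}.
At q_{Kora} = 11: q_{Nadir} = 72.75 − 0.25·11 = 70.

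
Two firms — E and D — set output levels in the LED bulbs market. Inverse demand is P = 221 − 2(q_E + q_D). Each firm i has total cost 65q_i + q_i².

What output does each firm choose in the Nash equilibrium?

Firm E's profit: π = q_E(221 − 2(q_E + q_D)) − 65q_E − q_E².
∂π/∂q_E = 156 − 6q_E − 2q_D = 0, so q_E = 26 − (1/3)q_D.
By symmetry q_D = q_E; substituting into the reaction function, (4/3)q_E = 26 and q_E = 19.5.

19.5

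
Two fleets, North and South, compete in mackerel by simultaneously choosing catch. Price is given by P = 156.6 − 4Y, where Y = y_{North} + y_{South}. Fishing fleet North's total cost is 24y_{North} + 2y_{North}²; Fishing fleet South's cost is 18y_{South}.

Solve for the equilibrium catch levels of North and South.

Fishing fleet North's profit: π = y_{North}(156.6 − 4(y_{North} + y_{South})) − 24y_{North} − 2y_{North}².
∂π/∂y_{North} = 132.6 − 12y_{North} − 4y_{South} = 0, so y_{North} = 11.05 − (1/3)y_{South}.
For South: ∂π/∂y_{South} = 138.6 − 8y_{South} − 4y_{North} = 0 ⇒ y_{South} = 17.325 − 0.5y_{North}.
Substituting the second reaction function into the first: y_{North} = 11.05 − (1/3)(17.325 − 0.5y_{North}), which gives (5/6)y_{North} = 5.275 ⇒ y_{North} = 6.33.
Then y_{South} = 17.325 − 0.5·6.33 = 14.16.

6.33, 14.16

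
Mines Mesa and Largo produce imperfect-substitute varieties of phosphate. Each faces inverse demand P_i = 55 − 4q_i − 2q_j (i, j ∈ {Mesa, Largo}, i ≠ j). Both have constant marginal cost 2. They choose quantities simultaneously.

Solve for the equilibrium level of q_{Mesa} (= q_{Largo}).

Mine Mesa's profit: π = q_{Mesa}(55 − 4q_{Mesa} − 2q_{Largo}) − 2q_{Mesa}.
∂π/∂q_{Mesa} = 53 − 8q_{Mesa} − 2q_{Largo} = 0 ⇒ q_{Mesa} = 6.625 − 0.25q_{Largo}.
The game is symmetric, so in equilibrium q_{Largo} = q_{Mesa}: the reaction function gives 1.25q_{Mesa} = 6.625, hence q_{Mesa} = 5.3.

5.3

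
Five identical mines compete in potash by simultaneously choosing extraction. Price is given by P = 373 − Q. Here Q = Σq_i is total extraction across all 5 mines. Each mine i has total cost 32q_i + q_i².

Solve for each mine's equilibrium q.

42.625

A representative mine's profit is π_i = q_i(373 − Q) − 32q_i − q_i², with Q = q_i + Σ_{j≠i} q_j.
First-order condition: 341 − 4q_i − Σ_{j≠i} q_j = 0.
With identical mines, set every q_j = q: then 341 − 4q − 4q = 0, i.e. q = 341/8 = 42.625.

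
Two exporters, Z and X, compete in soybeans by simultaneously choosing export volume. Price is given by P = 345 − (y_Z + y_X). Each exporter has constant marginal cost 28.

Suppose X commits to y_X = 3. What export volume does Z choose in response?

Exporter Z's profit: π = y_Z(345 − (y_Z + y_X)) − 28y_Z.
∂π/∂y_Z = 317 − 2y_Z − y_X = 0, so y_Z = 158.5 − 0.5y_X.
At y_X = 3: y_Z = 158.5 − 0.5·3 = 157.

157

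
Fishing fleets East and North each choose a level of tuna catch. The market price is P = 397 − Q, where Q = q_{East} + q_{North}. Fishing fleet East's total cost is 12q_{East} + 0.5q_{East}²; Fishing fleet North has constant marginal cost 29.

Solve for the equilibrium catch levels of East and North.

80.4, 143.8

Fishing fleet East's profit: π = q_{East}(397 − (q_{East} + q_{North})) − 12q_{East} − 0.5q_{East}².
∂π/∂q_{East} = 385 − 3q_{East} − q_{North} = 0, so q_{East} = 385/3 − (1/3)q_{North}.
For North: ∂π/∂q_{North} = 368 − 2q_{North} − q_{East} = 0 ⇒ q_{North} = 184 − 0.5q_{East}.
Substituting the second reaction function into the first: q_{East} = 385/3 − (1/3)(184 − 0.5q_{East}), which gives (5/6)q_{East} = 67 ⇒ q_{East} = 80.4.
Then q_{North} = 184 − 0.5·80.4 = 143.8.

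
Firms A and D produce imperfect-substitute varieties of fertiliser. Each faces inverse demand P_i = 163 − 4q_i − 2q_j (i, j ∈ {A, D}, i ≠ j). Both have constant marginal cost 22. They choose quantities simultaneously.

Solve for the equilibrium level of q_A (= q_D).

14.1

Firm A's profit: π = q_A(163 − 4q_A − 2q_D) − 22q_A.
∂π/∂q_A = 141 − 8q_A − 2q_D = 0 ⇒ q_A = 17.625 − 0.25q_D.
Setting q_A = q_D in the reaction function: q_A = 17.625 − 0.25q_A, so q_A = 17.625 / 1.25 = 14.1.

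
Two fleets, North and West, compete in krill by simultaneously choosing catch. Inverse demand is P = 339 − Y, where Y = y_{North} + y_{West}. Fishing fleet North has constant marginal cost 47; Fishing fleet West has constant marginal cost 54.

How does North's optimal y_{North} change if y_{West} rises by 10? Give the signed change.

-5

Fishing fleet North's profit: π = y_{North}(339 − (y_{North} + y_{West})) − 47y_{North}.
∂π/∂y_{North} = 292 − 2y_{North} − y_{West} = 0, so y_{North} = 146 − 0.5y_{West}.
The reaction-function slope is −0.5, so a 10-unit rise in y_{West} moves y_{North} by −0.5 × 10 = −5. North's best response falls — the actions are strategic substitutes.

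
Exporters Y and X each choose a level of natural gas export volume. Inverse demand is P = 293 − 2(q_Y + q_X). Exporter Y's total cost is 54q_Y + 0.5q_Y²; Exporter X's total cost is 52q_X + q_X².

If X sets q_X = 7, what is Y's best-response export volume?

Exporter Y's profit: π = q_Y(293 − 2(q_Y + q_X)) − 54q_Y − 0.5q_Y².
∂π/∂q_Y = 239 − 5q_Y − 2q_X = 0, so q_Y = 47.8 − 0.4q_X.
At q_X = 7: q_Y = 47.8 − 0.4·7 = 45.

45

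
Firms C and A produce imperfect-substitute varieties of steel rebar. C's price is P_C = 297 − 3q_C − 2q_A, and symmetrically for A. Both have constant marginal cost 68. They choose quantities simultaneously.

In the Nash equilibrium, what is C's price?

153.875

Firm C's profit: π = q_C(297 − 3q_C − 2q_A) − 68q_C.
∂π/∂q_C = 229 − 6q_C − 2q_A = 0 ⇒ q_C = 229/6 − (1/3)q_A.
The game is symmetric, so in equilibrium q_A = q_C: the reaction function gives (4/3)q_C = 229/6, hence q_C = 28.625.
P_C = 297 − 3·28.625 − 2·28.625 = 153.875.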